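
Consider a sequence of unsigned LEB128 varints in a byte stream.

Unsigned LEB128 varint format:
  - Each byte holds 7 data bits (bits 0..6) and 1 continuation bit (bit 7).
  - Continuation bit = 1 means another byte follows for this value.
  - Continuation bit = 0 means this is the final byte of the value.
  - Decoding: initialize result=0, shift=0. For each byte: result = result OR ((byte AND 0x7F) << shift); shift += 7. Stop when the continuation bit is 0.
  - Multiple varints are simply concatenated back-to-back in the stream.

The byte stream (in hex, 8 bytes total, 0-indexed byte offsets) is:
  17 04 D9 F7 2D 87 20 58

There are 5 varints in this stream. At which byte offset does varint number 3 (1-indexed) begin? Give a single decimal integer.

  byte[0]=0x17 cont=0 payload=0x17=23: acc |= 23<<0 -> acc=23 shift=7 [end]
Varint 1: bytes[0:1] = 17 -> value 23 (1 byte(s))
  byte[1]=0x04 cont=0 payload=0x04=4: acc |= 4<<0 -> acc=4 shift=7 [end]
Varint 2: bytes[1:2] = 04 -> value 4 (1 byte(s))
  byte[2]=0xD9 cont=1 payload=0x59=89: acc |= 89<<0 -> acc=89 shift=7
  byte[3]=0xF7 cont=1 payload=0x77=119: acc |= 119<<7 -> acc=15321 shift=14
  byte[4]=0x2D cont=0 payload=0x2D=45: acc |= 45<<14 -> acc=752601 shift=21 [end]
Varint 3: bytes[2:5] = D9 F7 2D -> value 752601 (3 byte(s))
  byte[5]=0x87 cont=1 payload=0x07=7: acc |= 7<<0 -> acc=7 shift=7
  byte[6]=0x20 cont=0 payload=0x20=32: acc |= 32<<7 -> acc=4103 shift=14 [end]
Varint 4: bytes[5:7] = 87 20 -> value 4103 (2 byte(s))
  byte[7]=0x58 cont=0 payload=0x58=88: acc |= 88<<0 -> acc=88 shift=7 [end]
Varint 5: bytes[7:8] = 58 -> value 88 (1 byte(s))

Answer: 2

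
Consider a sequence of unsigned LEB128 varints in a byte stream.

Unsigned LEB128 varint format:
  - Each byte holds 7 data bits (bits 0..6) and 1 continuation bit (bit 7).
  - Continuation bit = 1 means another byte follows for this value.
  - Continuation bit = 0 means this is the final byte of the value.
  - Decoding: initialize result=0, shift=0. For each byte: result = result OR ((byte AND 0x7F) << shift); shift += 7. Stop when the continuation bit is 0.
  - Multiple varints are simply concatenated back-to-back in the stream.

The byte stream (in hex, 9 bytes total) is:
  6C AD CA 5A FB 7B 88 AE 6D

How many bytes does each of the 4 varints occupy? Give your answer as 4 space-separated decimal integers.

Answer: 1 3 2 3

Derivation:
  byte[0]=0x6C cont=0 payload=0x6C=108: acc |= 108<<0 -> acc=108 shift=7 [end]
Varint 1: bytes[0:1] = 6C -> value 108 (1 byte(s))
  byte[1]=0xAD cont=1 payload=0x2D=45: acc |= 45<<0 -> acc=45 shift=7
  byte[2]=0xCA cont=1 payload=0x4A=74: acc |= 74<<7 -> acc=9517 shift=14
  byte[3]=0x5A cont=0 payload=0x5A=90: acc |= 90<<14 -> acc=1484077 shift=21 [end]
Varint 2: bytes[1:4] = AD CA 5A -> value 1484077 (3 byte(s))
  byte[4]=0xFB cont=1 payload=0x7B=123: acc |= 123<<0 -> acc=123 shift=7
  byte[5]=0x7B cont=0 payload=0x7B=123: acc |= 123<<7 -> acc=15867 shift=14 [end]
Varint 3: bytes[4:6] = FB 7B -> value 15867 (2 byte(s))
  byte[6]=0x88 cont=1 payload=0x08=8: acc |= 8<<0 -> acc=8 shift=7
  byte[7]=0xAE cont=1 payload=0x2E=46: acc |= 46<<7 -> acc=5896 shift=14
  byte[8]=0x6D cont=0 payload=0x6D=109: acc |= 109<<14 -> acc=1791752 shift=21 [end]
Varint 4: bytes[6:9] = 88 AE 6D -> value 1791752 (3 byte(s))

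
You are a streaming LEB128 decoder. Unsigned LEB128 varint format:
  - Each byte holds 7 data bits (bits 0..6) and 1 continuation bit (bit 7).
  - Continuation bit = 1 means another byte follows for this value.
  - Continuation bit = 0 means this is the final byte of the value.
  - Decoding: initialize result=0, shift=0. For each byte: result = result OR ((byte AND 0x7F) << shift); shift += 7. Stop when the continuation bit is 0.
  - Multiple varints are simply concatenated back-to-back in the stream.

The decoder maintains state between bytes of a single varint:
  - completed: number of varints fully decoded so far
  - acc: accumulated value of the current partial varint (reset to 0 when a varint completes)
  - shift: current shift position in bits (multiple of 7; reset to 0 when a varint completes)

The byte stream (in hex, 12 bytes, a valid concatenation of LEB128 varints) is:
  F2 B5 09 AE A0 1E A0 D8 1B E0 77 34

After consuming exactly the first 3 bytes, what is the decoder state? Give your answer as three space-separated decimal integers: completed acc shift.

Answer: 1 0 0

Derivation:
byte[0]=0xF2 cont=1 payload=0x72: acc |= 114<<0 -> completed=0 acc=114 shift=7
byte[1]=0xB5 cont=1 payload=0x35: acc |= 53<<7 -> completed=0 acc=6898 shift=14
byte[2]=0x09 cont=0 payload=0x09: varint #1 complete (value=154354); reset -> completed=1 acc=0 shift=0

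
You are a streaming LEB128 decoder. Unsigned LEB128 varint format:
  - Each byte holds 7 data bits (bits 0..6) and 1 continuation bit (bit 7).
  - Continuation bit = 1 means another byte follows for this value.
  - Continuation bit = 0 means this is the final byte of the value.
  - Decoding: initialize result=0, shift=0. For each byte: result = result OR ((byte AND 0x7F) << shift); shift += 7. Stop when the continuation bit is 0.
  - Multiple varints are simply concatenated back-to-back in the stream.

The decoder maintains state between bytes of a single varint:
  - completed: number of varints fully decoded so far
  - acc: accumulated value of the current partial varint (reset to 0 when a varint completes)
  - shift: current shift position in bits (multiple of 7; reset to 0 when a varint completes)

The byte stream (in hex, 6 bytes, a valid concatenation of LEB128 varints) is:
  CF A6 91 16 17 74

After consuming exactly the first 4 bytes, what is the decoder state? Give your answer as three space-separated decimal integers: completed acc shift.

Answer: 1 0 0

Derivation:
byte[0]=0xCF cont=1 payload=0x4F: acc |= 79<<0 -> completed=0 acc=79 shift=7
byte[1]=0xA6 cont=1 payload=0x26: acc |= 38<<7 -> completed=0 acc=4943 shift=14
byte[2]=0x91 cont=1 payload=0x11: acc |= 17<<14 -> completed=0 acc=283471 shift=21
byte[3]=0x16 cont=0 payload=0x16: varint #1 complete (value=46420815); reset -> completed=1 acc=0 shift=0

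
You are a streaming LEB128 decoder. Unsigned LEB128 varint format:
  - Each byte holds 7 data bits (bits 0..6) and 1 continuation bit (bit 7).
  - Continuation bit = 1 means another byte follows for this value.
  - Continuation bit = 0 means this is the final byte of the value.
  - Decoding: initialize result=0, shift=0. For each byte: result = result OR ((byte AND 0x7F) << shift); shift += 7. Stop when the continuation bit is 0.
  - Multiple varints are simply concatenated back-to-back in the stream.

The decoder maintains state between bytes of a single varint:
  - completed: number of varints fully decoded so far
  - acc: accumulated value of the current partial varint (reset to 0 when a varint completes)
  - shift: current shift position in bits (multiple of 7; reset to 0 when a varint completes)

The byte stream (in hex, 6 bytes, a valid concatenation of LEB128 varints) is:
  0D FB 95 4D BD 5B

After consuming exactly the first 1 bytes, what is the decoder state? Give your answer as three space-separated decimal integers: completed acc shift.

Answer: 1 0 0

Derivation:
byte[0]=0x0D cont=0 payload=0x0D: varint #1 complete (value=13); reset -> completed=1 acc=0 shift=0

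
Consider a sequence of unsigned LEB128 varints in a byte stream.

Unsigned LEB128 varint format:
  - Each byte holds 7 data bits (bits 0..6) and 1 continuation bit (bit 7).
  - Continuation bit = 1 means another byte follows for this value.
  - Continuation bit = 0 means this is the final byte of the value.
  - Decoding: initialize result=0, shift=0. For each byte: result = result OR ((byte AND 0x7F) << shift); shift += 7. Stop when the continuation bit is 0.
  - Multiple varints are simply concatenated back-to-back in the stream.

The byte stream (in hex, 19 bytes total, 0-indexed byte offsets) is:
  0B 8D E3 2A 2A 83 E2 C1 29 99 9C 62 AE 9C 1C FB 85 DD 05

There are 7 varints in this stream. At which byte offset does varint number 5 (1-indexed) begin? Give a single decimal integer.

  byte[0]=0x0B cont=0 payload=0x0B=11: acc |= 11<<0 -> acc=11 shift=7 [end]
Varint 1: bytes[0:1] = 0B -> value 11 (1 byte(s))
  byte[1]=0x8D cont=1 payload=0x0D=13: acc |= 13<<0 -> acc=13 shift=7
  byte[2]=0xE3 cont=1 payload=0x63=99: acc |= 99<<7 -> acc=12685 shift=14
  byte[3]=0x2A cont=0 payload=0x2A=42: acc |= 42<<14 -> acc=700813 shift=21 [end]
Varint 2: bytes[1:4] = 8D E3 2A -> value 700813 (3 byte(s))
  byte[4]=0x2A cont=0 payload=0x2A=42: acc |= 42<<0 -> acc=42 shift=7 [end]
Varint 3: bytes[4:5] = 2A -> value 42 (1 byte(s))
  byte[5]=0x83 cont=1 payload=0x03=3: acc |= 3<<0 -> acc=3 shift=7
  byte[6]=0xE2 cont=1 payload=0x62=98: acc |= 98<<7 -> acc=12547 shift=14
  byte[7]=0xC1 cont=1 payload=0x41=65: acc |= 65<<14 -> acc=1077507 shift=21
  byte[8]=0x29 cont=0 payload=0x29=41: acc |= 41<<21 -> acc=87060739 shift=28 [end]
Varint 4: bytes[5:9] = 83 E2 C1 29 -> value 87060739 (4 byte(s))
  byte[9]=0x99 cont=1 payload=0x19=25: acc |= 25<<0 -> acc=25 shift=7
  byte[10]=0x9C cont=1 payload=0x1C=28: acc |= 28<<7 -> acc=3609 shift=14
  byte[11]=0x62 cont=0 payload=0x62=98: acc |= 98<<14 -> acc=1609241 shift=21 [end]
Varint 5: bytes[9:12] = 99 9C 62 -> value 1609241 (3 byte(s))
  byte[12]=0xAE cont=1 payload=0x2E=46: acc |= 46<<0 -> acc=46 shift=7
  byte[13]=0x9C cont=1 payload=0x1C=28: acc |= 28<<7 -> acc=3630 shift=14
  byte[14]=0x1C cont=0 payload=0x1C=28: acc |= 28<<14 -> acc=462382 shift=21 [end]
Varint 6: bytes[12:15] = AE 9C 1C -> value 462382 (3 byte(s))
  byte[15]=0xFB cont=1 payload=0x7B=123: acc |= 123<<0 -> acc=123 shift=7
  byte[16]=0x85 cont=1 payload=0x05=5: acc |= 5<<7 -> acc=763 shift=14
  byte[17]=0xDD cont=1 payload=0x5D=93: acc |= 93<<14 -> acc=1524475 shift=21
  byte[18]=0x05 cont=0 payload=0x05=5: acc |= 5<<21 -> acc=12010235 shift=28 [end]
Varint 7: bytes[15:19] = FB 85 DD 05 -> value 12010235 (4 byte(s))

Answer: 9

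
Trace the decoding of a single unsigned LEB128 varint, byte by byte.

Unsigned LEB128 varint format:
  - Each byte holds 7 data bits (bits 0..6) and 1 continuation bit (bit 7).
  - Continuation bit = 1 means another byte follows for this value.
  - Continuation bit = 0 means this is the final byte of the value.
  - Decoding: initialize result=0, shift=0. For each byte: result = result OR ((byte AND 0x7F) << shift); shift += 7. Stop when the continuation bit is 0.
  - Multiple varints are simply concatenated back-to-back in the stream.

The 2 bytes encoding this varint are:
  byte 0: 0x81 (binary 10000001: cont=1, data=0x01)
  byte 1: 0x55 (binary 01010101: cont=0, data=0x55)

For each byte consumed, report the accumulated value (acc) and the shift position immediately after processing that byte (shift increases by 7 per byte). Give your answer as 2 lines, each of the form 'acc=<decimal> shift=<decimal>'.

Answer: acc=1 shift=7
acc=10881 shift=14

Derivation:
byte 0=0x81: payload=0x01=1, contrib = 1<<0 = 1; acc -> 1, shift -> 7
byte 1=0x55: payload=0x55=85, contrib = 85<<7 = 10880; acc -> 10881, shift -> 14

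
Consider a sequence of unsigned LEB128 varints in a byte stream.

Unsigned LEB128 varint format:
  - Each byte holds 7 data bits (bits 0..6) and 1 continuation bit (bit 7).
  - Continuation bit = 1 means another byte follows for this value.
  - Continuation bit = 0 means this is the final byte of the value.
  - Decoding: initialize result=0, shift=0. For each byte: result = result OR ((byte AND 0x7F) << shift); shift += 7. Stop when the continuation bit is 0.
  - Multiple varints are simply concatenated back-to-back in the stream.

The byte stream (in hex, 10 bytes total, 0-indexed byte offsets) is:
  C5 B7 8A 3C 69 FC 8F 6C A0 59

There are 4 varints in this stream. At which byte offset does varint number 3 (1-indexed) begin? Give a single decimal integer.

Answer: 5

Derivation:
  byte[0]=0xC5 cont=1 payload=0x45=69: acc |= 69<<0 -> acc=69 shift=7
  byte[1]=0xB7 cont=1 payload=0x37=55: acc |= 55<<7 -> acc=7109 shift=14
  byte[2]=0x8A cont=1 payload=0x0A=10: acc |= 10<<14 -> acc=170949 shift=21
  byte[3]=0x3C cont=0 payload=0x3C=60: acc |= 60<<21 -> acc=126000069 shift=28 [end]
Varint 1: bytes[0:4] = C5 B7 8A 3C -> value 126000069 (4 byte(s))
  byte[4]=0x69 cont=0 payload=0x69=105: acc |= 105<<0 -> acc=105 shift=7 [end]
Varint 2: bytes[4:5] = 69 -> value 105 (1 byte(s))
  byte[5]=0xFC cont=1 payload=0x7C=124: acc |= 124<<0 -> acc=124 shift=7
  byte[6]=0x8F cont=1 payload=0x0F=15: acc |= 15<<7 -> acc=2044 shift=14
  byte[7]=0x6C cont=0 payload=0x6C=108: acc |= 108<<14 -> acc=1771516 shift=21 [end]
Varint 3: bytes[5:8] = FC 8F 6C -> value 1771516 (3 byte(s))
  byte[8]=0xA0 cont=1 payload=0x20=32: acc |= 32<<0 -> acc=32 shift=7
  byte[9]=0x59 cont=0 payload=0x59=89: acc |= 89<<7 -> acc=11424 shift=14 [end]
Varint 4: bytes[8:10] = A0 59 -> value 11424 (2 byte(s))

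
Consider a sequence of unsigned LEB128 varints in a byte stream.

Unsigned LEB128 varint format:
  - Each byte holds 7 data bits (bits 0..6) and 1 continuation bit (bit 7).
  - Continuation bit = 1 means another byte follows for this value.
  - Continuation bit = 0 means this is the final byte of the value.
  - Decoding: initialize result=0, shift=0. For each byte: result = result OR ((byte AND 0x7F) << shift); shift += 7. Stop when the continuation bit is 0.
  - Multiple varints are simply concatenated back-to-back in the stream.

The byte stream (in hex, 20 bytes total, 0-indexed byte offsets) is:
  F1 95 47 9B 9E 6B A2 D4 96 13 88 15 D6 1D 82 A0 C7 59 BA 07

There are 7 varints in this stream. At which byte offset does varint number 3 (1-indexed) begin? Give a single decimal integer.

Answer: 6

Derivation:
  byte[0]=0xF1 cont=1 payload=0x71=113: acc |= 113<<0 -> acc=113 shift=7
  byte[1]=0x95 cont=1 payload=0x15=21: acc |= 21<<7 -> acc=2801 shift=14
  byte[2]=0x47 cont=0 payload=0x47=71: acc |= 71<<14 -> acc=1166065 shift=21 [end]
Varint 1: bytes[0:3] = F1 95 47 -> value 1166065 (3 byte(s))
  byte[3]=0x9B cont=1 payload=0x1B=27: acc |= 27<<0 -> acc=27 shift=7
  byte[4]=0x9E cont=1 payload=0x1E=30: acc |= 30<<7 -> acc=3867 shift=14
  byte[5]=0x6B cont=0 payload=0x6B=107: acc |= 107<<14 -> acc=1756955 shift=21 [end]
Varint 2: bytes[3:6] = 9B 9E 6B -> value 1756955 (3 byte(s))
  byte[6]=0xA2 cont=1 payload=0x22=34: acc |= 34<<0 -> acc=34 shift=7
  byte[7]=0xD4 cont=1 payload=0x54=84: acc |= 84<<7 -> acc=10786 shift=14
  byte[8]=0x96 cont=1 payload=0x16=22: acc |= 22<<14 -> acc=371234 shift=21
  byte[9]=0x13 cont=0 payload=0x13=19: acc |= 19<<21 -> acc=40217122 shift=28 [end]
Varint 3: bytes[6:10] = A2 D4 96 13 -> value 40217122 (4 byte(s))
  byte[10]=0x88 cont=1 payload=0x08=8: acc |= 8<<0 -> acc=8 shift=7
  byte[11]=0x15 cont=0 payload=0x15=21: acc |= 21<<7 -> acc=2696 shift=14 [end]
Varint 4: bytes[10:12] = 88 15 -> value 2696 (2 byte(s))
  byte[12]=0xD6 cont=1 payload=0x56=86: acc |= 86<<0 -> acc=86 shift=7
  byte[13]=0x1D cont=0 payload=0x1D=29: acc |= 29<<7 -> acc=3798 shift=14 [end]
Varint 5: bytes[12:14] = D6 1D -> value 3798 (2 byte(s))
  byte[14]=0x82 cont=1 payload=0x02=2: acc |= 2<<0 -> acc=2 shift=7
  byte[15]=0xA0 cont=1 payload=0x20=32: acc |= 32<<7 -> acc=4098 shift=14
  byte[16]=0xC7 cont=1 payload=0x47=71: acc |= 71<<14 -> acc=1167362 shift=21
  byte[17]=0x59 cont=0 payload=0x59=89: acc |= 89<<21 -> acc=187813890 shift=28 [end]
Varint 6: bytes[14:18] = 82 A0 C7 59 -> value 187813890 (4 byte(s))
  byte[18]=0xBA cont=1 payload=0x3A=58: acc |= 58<<0 -> acc=58 shift=7
  byte[19]=0x07 cont=0 payload=0x07=7: acc |= 7<<7 -> acc=954 shift=14 [end]
Varint 7: bytes[18:20] = BA 07 -> value 954 (2 byte(s))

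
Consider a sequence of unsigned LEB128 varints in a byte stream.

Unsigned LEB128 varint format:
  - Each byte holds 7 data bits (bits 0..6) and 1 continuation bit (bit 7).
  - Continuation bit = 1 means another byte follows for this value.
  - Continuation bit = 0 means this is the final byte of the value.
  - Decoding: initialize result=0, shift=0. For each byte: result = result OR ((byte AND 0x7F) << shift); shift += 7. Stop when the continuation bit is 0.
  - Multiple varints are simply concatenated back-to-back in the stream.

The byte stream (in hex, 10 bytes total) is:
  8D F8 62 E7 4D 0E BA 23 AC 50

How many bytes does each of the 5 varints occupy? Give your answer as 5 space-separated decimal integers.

Answer: 3 2 1 2 2

Derivation:
  byte[0]=0x8D cont=1 payload=0x0D=13: acc |= 13<<0 -> acc=13 shift=7
  byte[1]=0xF8 cont=1 payload=0x78=120: acc |= 120<<7 -> acc=15373 shift=14
  byte[2]=0x62 cont=0 payload=0x62=98: acc |= 98<<14 -> acc=1621005 shift=21 [end]
Varint 1: bytes[0:3] = 8D F8 62 -> value 1621005 (3 byte(s))
  byte[3]=0xE7 cont=1 payload=0x67=103: acc |= 103<<0 -> acc=103 shift=7
  byte[4]=0x4D cont=0 payload=0x4D=77: acc |= 77<<7 -> acc=9959 shift=14 [end]
Varint 2: bytes[3:5] = E7 4D -> value 9959 (2 byte(s))
  byte[5]=0x0E cont=0 payload=0x0E=14: acc |= 14<<0 -> acc=14 shift=7 [end]
Varint 3: bytes[5:6] = 0E -> value 14 (1 byte(s))
  byte[6]=0xBA cont=1 payload=0x3A=58: acc |= 58<<0 -> acc=58 shift=7
  byte[7]=0x23 cont=0 payload=0x23=35: acc |= 35<<7 -> acc=4538 shift=14 [end]
Varint 4: bytes[6:8] = BA 23 -> value 4538 (2 byte(s))
  byte[8]=0xAC cont=1 payload=0x2C=44: acc |= 44<<0 -> acc=44 shift=7
  byte[9]=0x50 cont=0 payload=0x50=80: acc |= 80<<7 -> acc=10284 shift=14 [end]
Varint 5: bytes[8:10] = AC 50 -> value 10284 (2 byte(s))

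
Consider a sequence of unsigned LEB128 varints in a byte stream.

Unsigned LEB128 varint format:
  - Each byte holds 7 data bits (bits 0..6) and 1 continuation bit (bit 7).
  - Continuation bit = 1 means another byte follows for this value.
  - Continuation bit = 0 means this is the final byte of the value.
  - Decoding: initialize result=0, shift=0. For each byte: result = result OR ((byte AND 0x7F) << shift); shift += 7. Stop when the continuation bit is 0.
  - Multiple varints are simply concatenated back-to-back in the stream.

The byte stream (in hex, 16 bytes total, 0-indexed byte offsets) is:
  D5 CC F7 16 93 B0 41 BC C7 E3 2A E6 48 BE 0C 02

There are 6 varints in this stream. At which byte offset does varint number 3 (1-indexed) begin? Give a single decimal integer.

Answer: 7

Derivation:
  byte[0]=0xD5 cont=1 payload=0x55=85: acc |= 85<<0 -> acc=85 shift=7
  byte[1]=0xCC cont=1 payload=0x4C=76: acc |= 76<<7 -> acc=9813 shift=14
  byte[2]=0xF7 cont=1 payload=0x77=119: acc |= 119<<14 -> acc=1959509 shift=21
  byte[3]=0x16 cont=0 payload=0x16=22: acc |= 22<<21 -> acc=48096853 shift=28 [end]
Varint 1: bytes[0:4] = D5 CC F7 16 -> value 48096853 (4 byte(s))
  byte[4]=0x93 cont=1 payload=0x13=19: acc |= 19<<0 -> acc=19 shift=7
  byte[5]=0xB0 cont=1 payload=0x30=48: acc |= 48<<7 -> acc=6163 shift=14
  byte[6]=0x41 cont=0 payload=0x41=65: acc |= 65<<14 -> acc=1071123 shift=21 [end]
Varint 2: bytes[4:7] = 93 B0 41 -> value 1071123 (3 byte(s))
  byte[7]=0xBC cont=1 payload=0x3C=60: acc |= 60<<0 -> acc=60 shift=7
  byte[8]=0xC7 cont=1 payload=0x47=71: acc |= 71<<7 -> acc=9148 shift=14
  byte[9]=0xE3 cont=1 payload=0x63=99: acc |= 99<<14 -> acc=1631164 shift=21
  byte[10]=0x2A cont=0 payload=0x2A=42: acc |= 42<<21 -> acc=89711548 shift=28 [end]
Varint 3: bytes[7:11] = BC C7 E3 2A -> value 89711548 (4 byte(s))
  byte[11]=0xE6 cont=1 payload=0x66=102: acc |= 102<<0 -> acc=102 shift=7
  byte[12]=0x48 cont=0 payload=0x48=72: acc |= 72<<7 -> acc=9318 shift=14 [end]
Varint 4: bytes[11:13] = E6 48 -> value 9318 (2 byte(s))
  byte[13]=0xBE cont=1 payload=0x3E=62: acc |= 62<<0 -> acc=62 shift=7
  byte[14]=0x0C cont=0 payload=0x0C=12: acc |= 12<<7 -> acc=1598 shift=14 [end]
Varint 5: bytes[13:15] = BE 0C -> value 1598 (2 byte(s))
  byte[15]=0x02 cont=0 payload=0x02=2: acc |= 2<<0 -> acc=2 shift=7 [end]
Varint 6: bytes[15:16] = 02 -> value 2 (1 byte(s))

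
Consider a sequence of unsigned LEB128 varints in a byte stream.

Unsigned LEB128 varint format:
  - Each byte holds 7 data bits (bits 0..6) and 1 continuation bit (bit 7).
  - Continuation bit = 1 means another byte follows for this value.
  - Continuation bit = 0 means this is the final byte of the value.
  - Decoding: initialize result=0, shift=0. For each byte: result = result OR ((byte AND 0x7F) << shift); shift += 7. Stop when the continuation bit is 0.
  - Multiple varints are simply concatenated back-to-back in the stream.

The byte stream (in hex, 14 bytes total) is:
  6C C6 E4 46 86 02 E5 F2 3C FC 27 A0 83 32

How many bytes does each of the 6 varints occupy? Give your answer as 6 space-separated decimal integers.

  byte[0]=0x6C cont=0 payload=0x6C=108: acc |= 108<<0 -> acc=108 shift=7 [end]
Varint 1: bytes[0:1] = 6C -> value 108 (1 byte(s))
  byte[1]=0xC6 cont=1 payload=0x46=70: acc |= 70<<0 -> acc=70 shift=7
  byte[2]=0xE4 cont=1 payload=0x64=100: acc |= 100<<7 -> acc=12870 shift=14
  byte[3]=0x46 cont=0 payload=0x46=70: acc |= 70<<14 -> acc=1159750 shift=21 [end]
Varint 2: bytes[1:4] = C6 E4 46 -> value 1159750 (3 byte(s))
  byte[4]=0x86 cont=1 payload=0x06=6: acc |= 6<<0 -> acc=6 shift=7
  byte[5]=0x02 cont=0 payload=0x02=2: acc |= 2<<7 -> acc=262 shift=14 [end]
Varint 3: bytes[4:6] = 86 02 -> value 262 (2 byte(s))
  byte[6]=0xE5 cont=1 payload=0x65=101: acc |= 101<<0 -> acc=101 shift=7
  byte[7]=0xF2 cont=1 payload=0x72=114: acc |= 114<<7 -> acc=14693 shift=14
  byte[8]=0x3C cont=0 payload=0x3C=60: acc |= 60<<14 -> acc=997733 shift=21 [end]
Varint 4: bytes[6:9] = E5 F2 3C -> value 997733 (3 byte(s))
  byte[9]=0xFC cont=1 payload=0x7C=124: acc |= 124<<0 -> acc=124 shift=7
  byte[10]=0x27 cont=0 payload=0x27=39: acc |= 39<<7 -> acc=5116 shift=14 [end]
Varint 5: bytes[9:11] = FC 27 -> value 5116 (2 byte(s))
  byte[11]=0xA0 cont=1 payload=0x20=32: acc |= 32<<0 -> acc=32 shift=7
  byte[12]=0x83 cont=1 payload=0x03=3: acc |= 3<<7 -> acc=416 shift=14
  byte[13]=0x32 cont=0 payload=0x32=50: acc |= 50<<14 -> acc=819616 shift=21 [end]
Varint 6: bytes[11:14] = A0 83 32 -> value 819616 (3 byte(s))

Answer: 1 3 2 3 2 3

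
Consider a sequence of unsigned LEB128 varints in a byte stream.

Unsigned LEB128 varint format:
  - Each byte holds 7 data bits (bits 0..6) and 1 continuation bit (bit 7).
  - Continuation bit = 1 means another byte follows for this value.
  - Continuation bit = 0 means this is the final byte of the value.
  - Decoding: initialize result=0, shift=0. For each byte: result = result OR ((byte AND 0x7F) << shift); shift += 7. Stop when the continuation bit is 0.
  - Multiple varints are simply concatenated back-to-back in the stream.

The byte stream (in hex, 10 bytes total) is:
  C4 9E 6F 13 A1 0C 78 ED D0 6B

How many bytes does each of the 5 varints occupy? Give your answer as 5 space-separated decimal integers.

  byte[0]=0xC4 cont=1 payload=0x44=68: acc |= 68<<0 -> acc=68 shift=7
  byte[1]=0x9E cont=1 payload=0x1E=30: acc |= 30<<7 -> acc=3908 shift=14
  byte[2]=0x6F cont=0 payload=0x6F=111: acc |= 111<<14 -> acc=1822532 shift=21 [end]
Varint 1: bytes[0:3] = C4 9E 6F -> value 1822532 (3 byte(s))
  byte[3]=0x13 cont=0 payload=0x13=19: acc |= 19<<0 -> acc=19 shift=7 [end]
Varint 2: bytes[3:4] = 13 -> value 19 (1 byte(s))
  byte[4]=0xA1 cont=1 payload=0x21=33: acc |= 33<<0 -> acc=33 shift=7
  byte[5]=0x0C cont=0 payload=0x0C=12: acc |= 12<<7 -> acc=1569 shift=14 [end]
Varint 3: bytes[4:6] = A1 0C -> value 1569 (2 byte(s))
  byte[6]=0x78 cont=0 payload=0x78=120: acc |= 120<<0 -> acc=120 shift=7 [end]
Varint 4: bytes[6:7] = 78 -> value 120 (1 byte(s))
  byte[7]=0xED cont=1 payload=0x6D=109: acc |= 109<<0 -> acc=109 shift=7
  byte[8]=0xD0 cont=1 payload=0x50=80: acc |= 80<<7 -> acc=10349 shift=14
  byte[9]=0x6B cont=0 payload=0x6B=107: acc |= 107<<14 -> acc=1763437 shift=21 [end]
Varint 5: bytes[7:10] = ED D0 6B -> value 1763437 (3 byte(s))

Answer: 3 1 2 1 3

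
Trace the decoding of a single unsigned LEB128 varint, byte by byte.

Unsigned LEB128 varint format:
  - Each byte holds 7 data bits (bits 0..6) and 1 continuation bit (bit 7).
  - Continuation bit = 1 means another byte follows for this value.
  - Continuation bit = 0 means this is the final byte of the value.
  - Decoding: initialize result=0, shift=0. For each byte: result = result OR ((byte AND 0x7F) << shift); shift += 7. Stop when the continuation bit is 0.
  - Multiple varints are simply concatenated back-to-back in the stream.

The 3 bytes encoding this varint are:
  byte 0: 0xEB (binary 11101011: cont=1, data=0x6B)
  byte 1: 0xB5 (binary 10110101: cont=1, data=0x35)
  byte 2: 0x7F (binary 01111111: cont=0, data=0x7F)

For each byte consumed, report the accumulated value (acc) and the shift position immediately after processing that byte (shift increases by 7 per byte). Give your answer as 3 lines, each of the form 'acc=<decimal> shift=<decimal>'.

Answer: acc=107 shift=7
acc=6891 shift=14
acc=2087659 shift=21

Derivation:
byte 0=0xEB: payload=0x6B=107, contrib = 107<<0 = 107; acc -> 107, shift -> 7
byte 1=0xB5: payload=0x35=53, contrib = 53<<7 = 6784; acc -> 6891, shift -> 14
byte 2=0x7F: payload=0x7F=127, contrib = 127<<14 = 2080768; acc -> 2087659, shift -> 21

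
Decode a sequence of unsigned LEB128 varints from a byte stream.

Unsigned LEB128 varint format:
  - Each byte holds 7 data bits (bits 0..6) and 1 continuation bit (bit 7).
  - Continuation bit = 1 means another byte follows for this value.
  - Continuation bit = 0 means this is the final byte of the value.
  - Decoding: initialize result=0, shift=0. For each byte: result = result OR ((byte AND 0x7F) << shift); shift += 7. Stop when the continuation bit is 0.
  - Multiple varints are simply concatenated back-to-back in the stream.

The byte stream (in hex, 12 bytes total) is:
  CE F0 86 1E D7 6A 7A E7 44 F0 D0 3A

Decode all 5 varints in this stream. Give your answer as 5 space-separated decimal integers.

Answer: 63027278 13655 122 8807 960624

Derivation:
  byte[0]=0xCE cont=1 payload=0x4E=78: acc |= 78<<0 -> acc=78 shift=7
  byte[1]=0xF0 cont=1 payload=0x70=112: acc |= 112<<7 -> acc=14414 shift=14
  byte[2]=0x86 cont=1 payload=0x06=6: acc |= 6<<14 -> acc=112718 shift=21
  byte[3]=0x1E cont=0 payload=0x1E=30: acc |= 30<<21 -> acc=63027278 shift=28 [end]
Varint 1: bytes[0:4] = CE F0 86 1E -> value 63027278 (4 byte(s))
  byte[4]=0xD7 cont=1 payload=0x57=87: acc |= 87<<0 -> acc=87 shift=7
  byte[5]=0x6A cont=0 payload=0x6A=106: acc |= 106<<7 -> acc=13655 shift=14 [end]
Varint 2: bytes[4:6] = D7 6A -> value 13655 (2 byte(s))
  byte[6]=0x7A cont=0 payload=0x7A=122: acc |= 122<<0 -> acc=122 shift=7 [end]
Varint 3: bytes[6:7] = 7A -> value 122 (1 byte(s))
  byte[7]=0xE7 cont=1 payload=0x67=103: acc |= 103<<0 -> acc=103 shift=7
  byte[8]=0x44 cont=0 payload=0x44=68: acc |= 68<<7 -> acc=8807 shift=14 [end]
Varint 4: bytes[7:9] = E7 44 -> value 8807 (2 byte(s))
  byte[9]=0xF0 cont=1 payload=0x70=112: acc |= 112<<0 -> acc=112 shift=7
  byte[10]=0xD0 cont=1 payload=0x50=80: acc |= 80<<7 -> acc=10352 shift=14
  byte[11]=0x3A cont=0 payload=0x3A=58: acc |= 58<<14 -> acc=960624 shift=21 [end]
Varint 5: bytes[9:12] = F0 D0 3A -> value 960624 (3 byte(s))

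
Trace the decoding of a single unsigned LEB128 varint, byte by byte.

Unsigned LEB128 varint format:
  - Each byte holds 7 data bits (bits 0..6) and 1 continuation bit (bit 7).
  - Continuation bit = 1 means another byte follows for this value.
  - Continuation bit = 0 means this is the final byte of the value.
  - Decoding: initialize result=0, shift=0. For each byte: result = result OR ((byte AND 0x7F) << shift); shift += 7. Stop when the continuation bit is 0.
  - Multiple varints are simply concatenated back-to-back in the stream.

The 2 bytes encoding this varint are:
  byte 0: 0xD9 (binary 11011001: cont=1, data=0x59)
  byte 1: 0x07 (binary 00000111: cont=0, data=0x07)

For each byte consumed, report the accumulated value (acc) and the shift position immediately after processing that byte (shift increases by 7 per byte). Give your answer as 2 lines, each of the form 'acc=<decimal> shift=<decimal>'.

byte 0=0xD9: payload=0x59=89, contrib = 89<<0 = 89; acc -> 89, shift -> 7
byte 1=0x07: payload=0x07=7, contrib = 7<<7 = 896; acc -> 985, shift -> 14

Answer: acc=89 shift=7
acc=985 shift=14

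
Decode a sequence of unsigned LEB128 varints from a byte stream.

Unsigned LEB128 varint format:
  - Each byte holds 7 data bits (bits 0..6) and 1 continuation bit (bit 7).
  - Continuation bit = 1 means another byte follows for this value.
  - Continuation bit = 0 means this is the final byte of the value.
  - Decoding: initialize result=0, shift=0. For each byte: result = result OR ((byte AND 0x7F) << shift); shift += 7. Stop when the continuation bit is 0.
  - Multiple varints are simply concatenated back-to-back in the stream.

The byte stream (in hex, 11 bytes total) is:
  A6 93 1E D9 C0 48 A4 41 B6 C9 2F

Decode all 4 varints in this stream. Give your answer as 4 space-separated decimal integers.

Answer: 493990 1187929 8356 779446

Derivation:
  byte[0]=0xA6 cont=1 payload=0x26=38: acc |= 38<<0 -> acc=38 shift=7
  byte[1]=0x93 cont=1 payload=0x13=19: acc |= 19<<7 -> acc=2470 shift=14
  byte[2]=0x1E cont=0 payload=0x1E=30: acc |= 30<<14 -> acc=493990 shift=21 [end]
Varint 1: bytes[0:3] = A6 93 1E -> value 493990 (3 byte(s))
  byte[3]=0xD9 cont=1 payload=0x59=89: acc |= 89<<0 -> acc=89 shift=7
  byte[4]=0xC0 cont=1 payload=0x40=64: acc |= 64<<7 -> acc=8281 shift=14
  byte[5]=0x48 cont=0 payload=0x48=72: acc |= 72<<14 -> acc=1187929 shift=21 [end]
Varint 2: bytes[3:6] = D9 C0 48 -> value 1187929 (3 byte(s))
  byte[6]=0xA4 cont=1 payload=0x24=36: acc |= 36<<0 -> acc=36 shift=7
  byte[7]=0x41 cont=0 payload=0x41=65: acc |= 65<<7 -> acc=8356 shift=14 [end]
Varint 3: bytes[6:8] = A4 41 -> value 8356 (2 byte(s))
  byte[8]=0xB6 cont=1 payload=0x36=54: acc |= 54<<0 -> acc=54 shift=7
  byte[9]=0xC9 cont=1 payload=0x49=73: acc |= 73<<7 -> acc=9398 shift=14
  byte[10]=0x2F cont=0 payload=0x2F=47: acc |= 47<<14 -> acc=779446 shift=21 [end]
Varint 4: bytes[8:11] = B6 C9 2F -> value 779446 (3 byte(s))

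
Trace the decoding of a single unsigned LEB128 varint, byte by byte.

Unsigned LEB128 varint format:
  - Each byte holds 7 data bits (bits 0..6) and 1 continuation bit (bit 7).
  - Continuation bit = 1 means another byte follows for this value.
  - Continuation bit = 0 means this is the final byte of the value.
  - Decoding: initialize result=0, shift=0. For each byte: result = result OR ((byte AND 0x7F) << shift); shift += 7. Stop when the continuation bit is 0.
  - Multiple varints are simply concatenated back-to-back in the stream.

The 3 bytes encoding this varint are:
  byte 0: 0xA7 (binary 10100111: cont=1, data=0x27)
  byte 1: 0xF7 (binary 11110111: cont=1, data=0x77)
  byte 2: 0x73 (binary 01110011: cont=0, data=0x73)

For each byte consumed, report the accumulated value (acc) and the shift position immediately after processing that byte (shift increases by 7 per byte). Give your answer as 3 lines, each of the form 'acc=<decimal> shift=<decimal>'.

Answer: acc=39 shift=7
acc=15271 shift=14
acc=1899431 shift=21

Derivation:
byte 0=0xA7: payload=0x27=39, contrib = 39<<0 = 39; acc -> 39, shift -> 7
byte 1=0xF7: payload=0x77=119, contrib = 119<<7 = 15232; acc -> 15271, shift -> 14
byte 2=0x73: payload=0x73=115, contrib = 115<<14 = 1884160; acc -> 1899431, shift -> 21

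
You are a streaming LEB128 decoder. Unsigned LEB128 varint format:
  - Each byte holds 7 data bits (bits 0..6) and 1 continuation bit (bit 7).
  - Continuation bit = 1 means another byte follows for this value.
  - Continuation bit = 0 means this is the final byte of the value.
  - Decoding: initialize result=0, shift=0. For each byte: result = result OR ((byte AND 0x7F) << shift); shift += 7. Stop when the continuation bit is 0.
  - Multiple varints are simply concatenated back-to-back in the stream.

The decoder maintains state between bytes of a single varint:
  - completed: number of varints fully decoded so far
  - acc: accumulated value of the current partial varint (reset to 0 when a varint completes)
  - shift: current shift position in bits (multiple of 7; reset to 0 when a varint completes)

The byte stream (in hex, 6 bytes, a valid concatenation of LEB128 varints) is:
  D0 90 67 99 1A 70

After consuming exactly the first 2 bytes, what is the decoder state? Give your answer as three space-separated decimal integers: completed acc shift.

Answer: 0 2128 14

Derivation:
byte[0]=0xD0 cont=1 payload=0x50: acc |= 80<<0 -> completed=0 acc=80 shift=7
byte[1]=0x90 cont=1 payload=0x10: acc |= 16<<7 -> completed=0 acc=2128 shift=14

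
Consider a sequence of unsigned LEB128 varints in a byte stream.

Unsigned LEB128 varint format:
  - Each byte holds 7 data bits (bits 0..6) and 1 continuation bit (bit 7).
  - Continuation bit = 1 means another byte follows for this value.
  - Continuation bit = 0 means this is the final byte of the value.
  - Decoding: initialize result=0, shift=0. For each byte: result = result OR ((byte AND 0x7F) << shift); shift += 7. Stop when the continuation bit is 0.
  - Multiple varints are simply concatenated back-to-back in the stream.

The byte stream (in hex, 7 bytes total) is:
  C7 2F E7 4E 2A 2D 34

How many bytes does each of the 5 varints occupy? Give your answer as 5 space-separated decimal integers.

Answer: 2 2 1 1 1

Derivation:
  byte[0]=0xC7 cont=1 payload=0x47=71: acc |= 71<<0 -> acc=71 shift=7
  byte[1]=0x2F cont=0 payload=0x2F=47: acc |= 47<<7 -> acc=6087 shift=14 [end]
Varint 1: bytes[0:2] = C7 2F -> value 6087 (2 byte(s))
  byte[2]=0xE7 cont=1 payload=0x67=103: acc |= 103<<0 -> acc=103 shift=7
  byte[3]=0x4E cont=0 payload=0x4E=78: acc |= 78<<7 -> acc=10087 shift=14 [end]
Varint 2: bytes[2:4] = E7 4E -> value 10087 (2 byte(s))
  byte[4]=0x2A cont=0 payload=0x2A=42: acc |= 42<<0 -> acc=42 shift=7 [end]
Varint 3: bytes[4:5] = 2A -> value 42 (1 byte(s))
  byte[5]=0x2D cont=0 payload=0x2D=45: acc |= 45<<0 -> acc=45 shift=7 [end]
Varint 4: bytes[5:6] = 2D -> value 45 (1 byte(s))
  byte[6]=0x34 cont=0 payload=0x34=52: acc |= 52<<0 -> acc=52 shift=7 [end]
Varint 5: bytes[6:7] = 34 -> value 52 (1 byte(s))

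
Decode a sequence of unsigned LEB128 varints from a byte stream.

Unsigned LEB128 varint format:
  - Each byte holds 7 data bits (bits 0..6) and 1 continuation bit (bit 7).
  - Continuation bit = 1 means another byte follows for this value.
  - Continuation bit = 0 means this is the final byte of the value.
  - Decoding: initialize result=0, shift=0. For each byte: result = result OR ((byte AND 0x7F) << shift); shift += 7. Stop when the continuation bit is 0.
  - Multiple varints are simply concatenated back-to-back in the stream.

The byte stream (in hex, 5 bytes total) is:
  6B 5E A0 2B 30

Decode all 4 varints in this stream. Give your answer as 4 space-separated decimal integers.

  byte[0]=0x6B cont=0 payload=0x6B=107: acc |= 107<<0 -> acc=107 shift=7 [end]
Varint 1: bytes[0:1] = 6B -> value 107 (1 byte(s))
  byte[1]=0x5E cont=0 payload=0x5E=94: acc |= 94<<0 -> acc=94 shift=7 [end]
Varint 2: bytes[1:2] = 5E -> value 94 (1 byte(s))
  byte[2]=0xA0 cont=1 payload=0x20=32: acc |= 32<<0 -> acc=32 shift=7
  byte[3]=0x2B cont=0 payload=0x2B=43: acc |= 43<<7 -> acc=5536 shift=14 [end]
Varint 3: bytes[2:4] = A0 2B -> value 5536 (2 byte(s))
  byte[4]=0x30 cont=0 payload=0x30=48: acc |= 48<<0 -> acc=48 shift=7 [end]
Varint 4: bytes[4:5] = 30 -> value 48 (1 byte(s))

Answer: 107 94 5536 48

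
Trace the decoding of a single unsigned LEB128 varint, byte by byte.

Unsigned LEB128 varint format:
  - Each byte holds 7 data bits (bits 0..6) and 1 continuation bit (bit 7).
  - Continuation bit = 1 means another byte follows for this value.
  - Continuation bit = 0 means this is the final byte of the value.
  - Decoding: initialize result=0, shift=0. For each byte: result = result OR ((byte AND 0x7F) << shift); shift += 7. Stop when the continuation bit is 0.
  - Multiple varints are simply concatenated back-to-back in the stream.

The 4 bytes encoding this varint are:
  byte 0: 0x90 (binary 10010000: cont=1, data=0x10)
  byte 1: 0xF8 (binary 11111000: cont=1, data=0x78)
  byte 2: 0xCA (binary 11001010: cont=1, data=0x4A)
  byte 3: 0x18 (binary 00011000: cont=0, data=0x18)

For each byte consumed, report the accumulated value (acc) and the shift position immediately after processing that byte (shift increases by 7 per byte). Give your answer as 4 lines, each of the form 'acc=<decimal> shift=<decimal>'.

byte 0=0x90: payload=0x10=16, contrib = 16<<0 = 16; acc -> 16, shift -> 7
byte 1=0xF8: payload=0x78=120, contrib = 120<<7 = 15360; acc -> 15376, shift -> 14
byte 2=0xCA: payload=0x4A=74, contrib = 74<<14 = 1212416; acc -> 1227792, shift -> 21
byte 3=0x18: payload=0x18=24, contrib = 24<<21 = 50331648; acc -> 51559440, shift -> 28

Answer: acc=16 shift=7
acc=15376 shift=14
acc=1227792 shift=21
acc=51559440 shift=28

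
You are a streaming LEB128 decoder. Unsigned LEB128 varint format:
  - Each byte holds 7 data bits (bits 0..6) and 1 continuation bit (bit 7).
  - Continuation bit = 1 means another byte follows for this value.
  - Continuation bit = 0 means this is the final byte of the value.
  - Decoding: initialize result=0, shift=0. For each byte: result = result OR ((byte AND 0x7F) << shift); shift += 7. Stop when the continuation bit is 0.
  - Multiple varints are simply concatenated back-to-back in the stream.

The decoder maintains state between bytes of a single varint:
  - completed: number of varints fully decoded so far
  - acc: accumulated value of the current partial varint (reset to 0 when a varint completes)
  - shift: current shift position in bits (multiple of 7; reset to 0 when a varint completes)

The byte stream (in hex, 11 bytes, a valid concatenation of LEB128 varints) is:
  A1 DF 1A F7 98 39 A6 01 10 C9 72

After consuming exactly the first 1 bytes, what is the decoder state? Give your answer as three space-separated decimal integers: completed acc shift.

Answer: 0 33 7

Derivation:
byte[0]=0xA1 cont=1 payload=0x21: acc |= 33<<0 -> completed=0 acc=33 shift=7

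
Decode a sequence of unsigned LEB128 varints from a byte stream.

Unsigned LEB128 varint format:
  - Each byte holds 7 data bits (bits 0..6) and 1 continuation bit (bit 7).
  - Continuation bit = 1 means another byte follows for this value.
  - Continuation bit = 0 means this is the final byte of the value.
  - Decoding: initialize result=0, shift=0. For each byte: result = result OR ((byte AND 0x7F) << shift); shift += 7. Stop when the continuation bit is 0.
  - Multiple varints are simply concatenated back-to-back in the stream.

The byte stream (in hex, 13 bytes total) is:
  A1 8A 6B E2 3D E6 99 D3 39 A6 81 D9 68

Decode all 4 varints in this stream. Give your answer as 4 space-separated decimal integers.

Answer: 1754401 7906 120900838 219562150

Derivation:
  byte[0]=0xA1 cont=1 payload=0x21=33: acc |= 33<<0 -> acc=33 shift=7
  byte[1]=0x8A cont=1 payload=0x0A=10: acc |= 10<<7 -> acc=1313 shift=14
  byte[2]=0x6B cont=0 payload=0x6B=107: acc |= 107<<14 -> acc=1754401 shift=21 [end]
Varint 1: bytes[0:3] = A1 8A 6B -> value 1754401 (3 byte(s))
  byte[3]=0xE2 cont=1 payload=0x62=98: acc |= 98<<0 -> acc=98 shift=7
  byte[4]=0x3D cont=0 payload=0x3D=61: acc |= 61<<7 -> acc=7906 shift=14 [end]
Varint 2: bytes[3:5] = E2 3D -> value 7906 (2 byte(s))
  byte[5]=0xE6 cont=1 payload=0x66=102: acc |= 102<<0 -> acc=102 shift=7
  byte[6]=0x99 cont=1 payload=0x19=25: acc |= 25<<7 -> acc=3302 shift=14
  byte[7]=0xD3 cont=1 payload=0x53=83: acc |= 83<<14 -> acc=1363174 shift=21
  byte[8]=0x39 cont=0 payload=0x39=57: acc |= 57<<21 -> acc=120900838 shift=28 [end]
Varint 3: bytes[5:9] = E6 99 D3 39 -> value 120900838 (4 byte(s))
  byte[9]=0xA6 cont=1 payload=0x26=38: acc |= 38<<0 -> acc=38 shift=7
  byte[10]=0x81 cont=1 payload=0x01=1: acc |= 1<<7 -> acc=166 shift=14
  byte[11]=0xD9 cont=1 payload=0x59=89: acc |= 89<<14 -> acc=1458342 shift=21
  byte[12]=0x68 cont=0 payload=0x68=104: acc |= 104<<21 -> acc=219562150 shift=28 [end]
Varint 4: bytes[9:13] = A6 81 D9 68 -> value 219562150 (4 byte(s))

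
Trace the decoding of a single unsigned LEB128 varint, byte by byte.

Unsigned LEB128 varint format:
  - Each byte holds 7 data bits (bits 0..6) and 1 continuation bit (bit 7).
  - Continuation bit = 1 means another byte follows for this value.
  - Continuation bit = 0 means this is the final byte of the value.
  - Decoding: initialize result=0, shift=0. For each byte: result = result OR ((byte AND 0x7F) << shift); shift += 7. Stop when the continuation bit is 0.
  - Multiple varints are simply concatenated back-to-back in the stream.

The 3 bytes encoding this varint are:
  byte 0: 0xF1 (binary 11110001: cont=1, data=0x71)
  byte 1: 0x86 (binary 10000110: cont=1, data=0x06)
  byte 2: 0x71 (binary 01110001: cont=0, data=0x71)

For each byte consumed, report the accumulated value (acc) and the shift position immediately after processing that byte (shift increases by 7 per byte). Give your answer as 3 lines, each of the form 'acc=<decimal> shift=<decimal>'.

Answer: acc=113 shift=7
acc=881 shift=14
acc=1852273 shift=21

Derivation:
byte 0=0xF1: payload=0x71=113, contrib = 113<<0 = 113; acc -> 113, shift -> 7
byte 1=0x86: payload=0x06=6, contrib = 6<<7 = 768; acc -> 881, shift -> 14
byte 2=0x71: payload=0x71=113, contrib = 113<<14 = 1851392; acc -> 1852273, shift -> 21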